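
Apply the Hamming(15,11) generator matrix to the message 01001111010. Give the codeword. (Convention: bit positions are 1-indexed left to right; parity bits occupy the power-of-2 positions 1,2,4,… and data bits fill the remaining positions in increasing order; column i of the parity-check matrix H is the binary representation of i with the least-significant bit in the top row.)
Codeword c = d · G (mod 2), d = 01001111010:
  c[0] = d·G[:,0] = (01001111010)·(11011010101) mod 2 = 0+1+0+0+1+0+1+0+0+0+0 mod 2 = 1
  c[1] = d·G[:,1] = (01001111010)·(10110110011) mod 2 = 0+0+0+0+0+1+1+0+0+1+0 mod 2 = 1
  c[2] = d·G[:,2] = (01001111010)·(10000000000) mod 2 = 0+0+0+0+0+0+0+0+0+0+0 mod 2 = 0
  c[3] = d·G[:,3] = (01001111010)·(01110001111) mod 2 = 0+1+0+0+0+0+0+1+0+1+0 mod 2 = 1
  c[4] = d·G[:,4] = (01001111010)·(01000000000) mod 2 = 0+1+0+0+0+0+0+0+0+0+0 mod 2 = 1
  c[5] = d·G[:,5] = (01001111010)·(00100000000) mod 2 = 0+0+0+0+0+0+0+0+0+0+0 mod 2 = 0
  c[6] = d·G[:,6] = (01001111010)·(00010000000) mod 2 = 0+0+0+0+0+0+0+0+0+0+0 mod 2 = 0
  c[7] = d·G[:,7] = (01001111010)·(00001111111) mod 2 = 0+0+0+0+1+1+1+1+0+1+0 mod 2 = 1
  c[8] = d·G[:,8] = (01001111010)·(00001000000) mod 2 = 0+0+0+0+1+0+0+0+0+0+0 mod 2 = 1
  c[9] = d·G[:,9] = (01001111010)·(00000100000) mod 2 = 0+0+0+0+0+1+0+0+0+0+0 mod 2 = 1
  c[10] = d·G[:,10] = (01001111010)·(00000010000) mod 2 = 0+0+0+0+0+0+1+0+0+0+0 mod 2 = 1
  c[11] = d·G[:,11] = (01001111010)·(00000001000) mod 2 = 0+0+0+0+0+0+0+1+0+0+0 mod 2 = 1
  c[12] = d·G[:,12] = (01001111010)·(00000000100) mod 2 = 0+0+0+0+0+0+0+0+0+0+0 mod 2 = 0
  c[13] = d·G[:,13] = (01001111010)·(00000000010) mod 2 = 0+0+0+0+0+0+0+0+0+1+0 mod 2 = 1
  c[14] = d·G[:,14] = (01001111010)·(00000000001) mod 2 = 0+0+0+0+0+0+0+0+0+0+0 mod 2 = 0
Codeword = 110110011111010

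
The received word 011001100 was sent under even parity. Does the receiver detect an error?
Sum of received bits: 0+1+1+0+0+1+1+0+0 = 4; 4 mod 2 = 0. Result is 0 → no error detected.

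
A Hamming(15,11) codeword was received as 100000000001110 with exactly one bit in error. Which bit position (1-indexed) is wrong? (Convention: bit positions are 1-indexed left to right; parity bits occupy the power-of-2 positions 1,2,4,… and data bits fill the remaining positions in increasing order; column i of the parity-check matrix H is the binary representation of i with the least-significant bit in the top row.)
Syndrome s = H · r^T (mod 2), r = 100000000001110:
  s[0] = (101010101010101)·(100000000001110) mod 2 = 1+0+0+0+0+0+0+0+0+0+0+0+1+0+0 mod 2 = 0
  s[1] = (011001100110011)·(100000000001110) mod 2 = 0+0+0+0+0+0+0+0+0+0+0+0+0+1+0 mod 2 = 1
  s[2] = (000111100001111)·(100000000001110) mod 2 = 0+0+0+0+0+0+0+0+0+0+0+1+1+1+0 mod 2 = 1
  s[3] = (000000011111111)·(100000000001110) mod 2 = 0+0+0+0+0+0+0+0+0+0+0+1+1+1+0 mod 2 = 1
Syndrome = 0111
Column i of H is the binary representation of i, so the syndrome is the binary index of the flipped bit.
Read s = 0111 with s[0] as LSB: 0·2^0 + 1·2^1 + 1·2^2 + 1·2^3 = 14.
Error is at bit position 14.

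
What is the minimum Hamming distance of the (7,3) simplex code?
d_min = 4 (every nonzero codeword of the simplex code S_3 has weight 2^(r−1) = 4).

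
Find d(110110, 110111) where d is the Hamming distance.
XOR = 000001, count of 1s = 1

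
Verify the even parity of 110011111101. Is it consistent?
Sum of all bits: 1+1+0+0+1+1+1+1+1+1+0+1 = 9; 9 mod 2 = 1. Result is 1 → parity error detected.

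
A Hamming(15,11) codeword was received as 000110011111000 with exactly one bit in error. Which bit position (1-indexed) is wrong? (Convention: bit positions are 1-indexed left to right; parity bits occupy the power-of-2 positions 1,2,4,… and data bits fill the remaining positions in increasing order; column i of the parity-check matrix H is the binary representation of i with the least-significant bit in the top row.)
Syndrome s = H · r^T (mod 2), r = 000110011111000:
  s[0] = (101010101010101)·(000110011111000) mod 2 = 0+0+0+0+1+0+0+0+1+0+1+0+0+0+0 mod 2 = 1
  s[1] = (011001100110011)·(000110011111000) mod 2 = 0+0+0+0+0+0+0+0+0+1+1+0+0+0+0 mod 2 = 0
  s[2] = (000111100001111)·(000110011111000) mod 2 = 0+0+0+1+1+0+0+0+0+0+0+1+0+0+0 mod 2 = 1
  s[3] = (000000011111111)·(000110011111000) mod 2 = 0+0+0+0+0+0+0+1+1+1+1+1+0+0+0 mod 2 = 1
Syndrome = 1011
Column i of H is the binary representation of i, so the syndrome is the binary index of the flipped bit.
Read s = 1011 with s[0] as LSB: 1·2^0 + 0·2^1 + 1·2^2 + 1·2^3 = 13.
Error is at bit position 13.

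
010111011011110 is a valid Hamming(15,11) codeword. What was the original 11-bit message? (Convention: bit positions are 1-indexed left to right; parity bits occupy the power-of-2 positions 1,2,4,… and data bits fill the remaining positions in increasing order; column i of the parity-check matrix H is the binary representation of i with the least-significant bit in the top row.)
Parity bits occupy power-of-2 positions; data bits are at positions {3,5,6,7,9,10,11,12,13,14,15} (1-indexed).
Extract: c[3]=0 c[5]=1 c[6]=1 c[7]=0 c[9]=1 c[10]=0 c[11]=1 c[12]=1 c[13]=1 c[14]=1 c[15]=0
Data = 01101011110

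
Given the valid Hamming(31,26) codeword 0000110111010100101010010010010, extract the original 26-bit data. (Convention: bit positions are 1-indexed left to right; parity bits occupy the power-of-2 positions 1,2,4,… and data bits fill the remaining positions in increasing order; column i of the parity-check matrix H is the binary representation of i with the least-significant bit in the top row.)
Parity bits occupy power-of-2 positions; data bits are at positions {3,5,6,7,9,10,11,12,13,14,15,17,18,19,20,21,22,23,24,25,26,27,28,29,30,31} (1-indexed).
Extract: c[3]=0 c[5]=1 c[6]=1 c[7]=0 c[9]=1 c[10]=1 c[11]=0 c[12]=1 c[13]=0 c[14]=1 c[15]=0 c[17]=1 c[18]=0 c[19]=1 c[20]=0 c[21]=1 c[22]=0 c[23]=0 c[24]=1 c[25]=0 c[26]=0 c[27]=1 c[28]=0 c[29]=0 c[30]=1 c[31]=0
Data = 01101101010101010010010010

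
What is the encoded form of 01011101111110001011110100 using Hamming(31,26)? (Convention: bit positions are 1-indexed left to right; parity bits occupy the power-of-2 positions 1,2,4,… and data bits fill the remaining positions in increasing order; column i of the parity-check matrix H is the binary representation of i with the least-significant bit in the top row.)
Codeword c = d · G (mod 2), d = 01011101111110001011110100:
  c[0] = d·G[:,0] = (01011101111110001011110100)·(11011010101101010101010101) mod 2 = 0+1+0+1+1+0+0+0+1+0+1+1+0+0+0+0+0+0+0+1+0+1+0+1+0+0 mod 2 = 1
  c[1] = d·G[:,1] = (01011101111110001011110100)·(10110110011011001100110011) mod 2 = 0+0+0+1+0+1+0+0+0+1+1+0+1+0+0+0+1+0+0+0+1+1+0+0+0+0 mod 2 = 0
  c[2] = d·G[:,2] = (01011101111110001011110100)·(10000000000000000000000000) mod 2 = 0+0+0+0+0+0+0+0+0+0+0+0+0+0+0+0+0+0+0+0+0+0+0+0+0+0 mod 2 = 0
  c[3] = d·G[:,3] = (01011101111110001011110100)·(01110001111000111100001111) mod 2 = 0+1+0+1+0+0+0+1+1+1+1+0+0+0+0+0+1+0+0+0+0+0+0+1+0+0 mod 2 = 0
  c[4] = d·G[:,4] = (01011101111110001011110100)·(01000000000000000000000000) mod 2 = 0+1+0+0+0+0+0+0+0+0+0+0+0+0+0+0+0+0+0+0+0+0+0+0+0+0 mod 2 = 1
  c[5] = d·G[:,5] = (01011101111110001011110100)·(00100000000000000000000000) mod 2 = 0+0+0+0+0+0+0+0+0+0+0+0+0+0+0+0+0+0+0+0+0+0+0+0+0+0 mod 2 = 0
  c[6] = d·G[:,6] = (01011101111110001011110100)·(00010000000000000000000000) mod 2 = 0+0+0+1+0+0+0+0+0+0+0+0+0+0+0+0+0+0+0+0+0+0+0+0+0+0 mod 2 = 1
  c[7] = d·G[:,7] = (01011101111110001011110100)·(00001111111000000011111111) mod 2 = 0+0+0+0+1+1+0+1+1+1+1+0+0+0+0+0+0+0+1+1+1+1+0+1+0+0 mod 2 = 1
  c[8] = d·G[:,8] = (01011101111110001011110100)·(00001000000000000000000000) mod 2 = 0+0+0+0+1+0+0+0+0+0+0+0+0+0+0+0+0+0+0+0+0+0+0+0+0+0 mod 2 = 1
  c[9] = d·G[:,9] = (01011101111110001011110100)·(00000100000000000000000000) mod 2 = 0+0+0+0+0+1+0+0+0+0+0+0+0+0+0+0+0+0+0+0+0+0+0+0+0+0 mod 2 = 1
  c[10] = d·G[:,10] = (01011101111110001011110100)·(00000010000000000000000000) mod 2 = 0+0+0+0+0+0+0+0+0+0+0+0+0+0+0+0+0+0+0+0+0+0+0+0+0+0 mod 2 = 0
  c[11] = d·G[:,11] = (01011101111110001011110100)·(00000001000000000000000000) mod 2 = 0+0+0+0+0+0+0+1+0+0+0+0+0+0+0+0+0+0+0+0+0+0+0+0+0+0 mod 2 = 1
  c[12] = d·G[:,12] = (01011101111110001011110100)·(00000000100000000000000000) mod 2 = 0+0+0+0+0+0+0+0+1+0+0+0+0+0+0+0+0+0+0+0+0+0+0+0+0+0 mod 2 = 1
  c[13] = d·G[:,13] = (01011101111110001011110100)·(00000000010000000000000000) mod 2 = 0+0+0+0+0+0+0+0+0+1+0+0+0+0+0+0+0+0+0+0+0+0+0+0+0+0 mod 2 = 1
  c[14] = d·G[:,14] = (01011101111110001011110100)·(00000000001000000000000000) mod 2 = 0+0+0+0+0+0+0+0+0+0+1+0+0+0+0+0+0+0+0+0+0+0+0+0+0+0 mod 2 = 1
  c[15] = d·G[:,15] = (01011101111110001011110100)·(00000000000111111111111111) mod 2 = 0+0+0+0+0+0+0+0+0+0+0+1+1+0+0+0+1+0+1+1+1+1+0+1+0+0 mod 2 = 0
  c[16] = d·G[:,16] = (01011101111110001011110100)·(00000000000100000000000000) mod 2 = 0+0+0+0+0+0+0+0+0+0+0+1+0+0+0+0+0+0+0+0+0+0+0+0+0+0 mod 2 = 1
  c[17] = d·G[:,17] = (01011101111110001011110100)·(00000000000010000000000000) mod 2 = 0+0+0+0+0+0+0+0+0+0+0+0+1+0+0+0+0+0+0+0+0+0+0+0+0+0 mod 2 = 1
  c[18] = d·G[:,18] = (01011101111110001011110100)·(00000000000001000000000000) mod 2 = 0+0+0+0+0+0+0+0+0+0+0+0+0+0+0+0+0+0+0+0+0+0+0+0+0+0 mod 2 = 0
  c[19] = d·G[:,19] = (01011101111110001011110100)·(00000000000000100000000000) mod 2 = 0+0+0+0+0+0+0+0+0+0+0+0+0+0+0+0+0+0+0+0+0+0+0+0+0+0 mod 2 = 0
  c[20] = d·G[:,20] = (01011101111110001011110100)·(00000000000000010000000000) mod 2 = 0+0+0+0+0+0+0+0+0+0+0+0+0+0+0+0+0+0+0+0+0+0+0+0+0+0 mod 2 = 0
  c[21] = d·G[:,21] = (01011101111110001011110100)·(00000000000000001000000000) mod 2 = 0+0+0+0+0+0+0+0+0+0+0+0+0+0+0+0+1+0+0+0+0+0+0+0+0+0 mod 2 = 1
  c[22] = d·G[:,22] = (01011101111110001011110100)·(00000000000000000100000000) mod 2 = 0+0+0+0+0+0+0+0+0+0+0+0+0+0+0+0+0+0+0+0+0+0+0+0+0+0 mod 2 = 0
  c[23] = d·G[:,23] = (01011101111110001011110100)·(00000000000000000010000000) mod 2 = 0+0+0+0+0+0+0+0+0+0+0+0+0+0+0+0+0+0+1+0+0+0+0+0+0+0 mod 2 = 1
  c[24] = d·G[:,24] = (01011101111110001011110100)·(00000000000000000001000000) mod 2 = 0+0+0+0+0+0+0+0+0+0+0+0+0+0+0+0+0+0+0+1+0+0+0+0+0+0 mod 2 = 1
  c[25] = d·G[:,25] = (01011101111110001011110100)·(00000000000000000000100000) mod 2 = 0+0+0+0+0+0+0+0+0+0+0+0+0+0+0+0+0+0+0+0+1+0+0+0+0+0 mod 2 = 1
  c[26] = d·G[:,26] = (01011101111110001011110100)·(00000000000000000000010000) mod 2 = 0+0+0+0+0+0+0+0+0+0+0+0+0+0+0+0+0+0+0+0+0+1+0+0+0+0 mod 2 = 1
  c[27] = d·G[:,27] = (01011101111110001011110100)·(00000000000000000000001000) mod 2 = 0+0+0+0+0+0+0+0+0+0+0+0+0+0+0+0+0+0+0+0+0+0+0+0+0+0 mod 2 = 0
  c[28] = d·G[:,28] = (01011101111110001011110100)·(00000000000000000000000100) mod 2 = 0+0+0+0+0+0+0+0+0+0+0+0+0+0+0+0+0+0+0+0+0+0+0+1+0+0 mod 2 = 1
  c[29] = d·G[:,29] = (01011101111110001011110100)·(00000000000000000000000010) mod 2 = 0+0+0+0+0+0+0+0+0+0+0+0+0+0+0+0+0+0+0+0+0+0+0+0+0+0 mod 2 = 0
  c[30] = d·G[:,30] = (01011101111110001011110100)·(00000000000000000000000001) mod 2 = 0+0+0+0+0+0+0+0+0+0+0+0+0+0+0+0+0+0+0+0+0+0+0+0+0+0 mod 2 = 0
Codeword = 1000101111011110110001011110100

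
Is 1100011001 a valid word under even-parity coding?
Sum of all bits: 1+1+0+0+0+1+1+0+0+1 = 5; 5 mod 2 = 1. Result is 1 → parity error detected.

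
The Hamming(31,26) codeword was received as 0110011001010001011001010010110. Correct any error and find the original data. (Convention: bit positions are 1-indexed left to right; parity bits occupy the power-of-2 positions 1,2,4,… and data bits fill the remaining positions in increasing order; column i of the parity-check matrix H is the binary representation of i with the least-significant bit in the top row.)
Syndrome s = H · r^T (mod 2), r = 0110011001010001011001010010110:
  s[0] = (1010101010101010101010101010101)·(0110011001010001011001010010110) mod 2 = 0+0+1+0+0+0+1+0+0+0+0+0+0+0+0+0+0+0+1+0+0+0+0+0+0+0+1+0+1+0+0 mod 2 = 1
  s[1] = (0110011001100110011001100110011)·(0110011001010001011001010010110) mod 2 = 0+1+1+0+0+1+1+0+0+1+0+0+0+0+0+0+0+1+1+0+0+1+0+0+0+0+1+0+0+1+0 mod 2 = 0
  s[2] = (0001111000011110000111100001111)·(0110011001010001011001010010110) mod 2 = 0+0+0+0+0+1+1+0+0+0+0+1+0+0+0+0+0+0+0+0+0+1+0+0+0+0+0+0+1+1+0 mod 2 = 0
  s[3] = (0000000111111110000000011111111)·(0110011001010001011001010010110) mod 2 = 0+0+0+0+0+0+0+0+0+1+0+1+0+0+0+0+0+0+0+0+0+0+0+1+0+0+1+0+1+1+0 mod 2 = 0
  s[4] = (0000000000000001111111111111111)·(0110011001010001011001010010110) mod 2 = 0+0+0+0+0+0+0+0+0+0+0+0+0+0+0+1+0+1+1+0+0+1+0+1+0+0+1+0+1+1+0 mod 2 = 0
Syndrome = 10000
Column 1 of H equals this syndrome → error at bit 1 (1-indexed).
Flip bit 1: 0110011001010001011001010010110 → 1110011001010001011001010010110
Extract data bits at positions {3,5,6,7,9,10,11,12,13,14,15,17,18,19,20,21,22,23,24,25,26,27,28,29,30,31}: 10110101000011001010010110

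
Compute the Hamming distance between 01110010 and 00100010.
XOR = 01010000, count of 1s = 2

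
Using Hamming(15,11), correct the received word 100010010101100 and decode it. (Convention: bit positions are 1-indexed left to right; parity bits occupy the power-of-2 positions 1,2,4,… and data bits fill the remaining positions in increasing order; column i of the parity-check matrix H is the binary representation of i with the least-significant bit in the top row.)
Syndrome s = H · r^T (mod 2), r = 100010010101100:
  s[0] = (101010101010101)·(100010010101100) mod 2 = 1+0+0+0+1+0+0+0+0+0+0+0+1+0+0 mod 2 = 1
  s[1] = (011001100110011)·(100010010101100) mod 2 = 0+0+0+0+0+0+0+0+0+1+0+0+0+0+0 mod 2 = 1
  s[2] = (000111100001111)·(100010010101100) mod 2 = 0+0+0+0+1+0+0+0+0+0+0+1+1+0+0 mod 2 = 1
  s[3] = (000000011111111)·(100010010101100) mod 2 = 0+0+0+0+0+0+0+1+0+1+0+1+1+0+0 mod 2 = 0
Syndrome = 1110
Column 7 of H equals this syndrome → error at bit 7 (1-indexed).
Flip bit 7: 100010010101100 → 100010110101100
Extract data bits at positions {3,5,6,7,9,10,11,12,13,14,15}: 01010101100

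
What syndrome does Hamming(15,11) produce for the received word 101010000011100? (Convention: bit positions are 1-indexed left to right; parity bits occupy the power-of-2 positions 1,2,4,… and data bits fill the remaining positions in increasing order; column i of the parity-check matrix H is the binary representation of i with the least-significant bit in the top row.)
Syndrome s = H · r^T (mod 2), r = 101010000011100:
  s[0] = (101010101010101)·(101010000011100) mod 2 = 1+0+1+0+1+0+0+0+0+0+1+0+1+0+0 mod 2 = 1
  s[1] = (011001100110011)·(101010000011100) mod 2 = 0+0+1+0+0+0+0+0+0+0+1+0+0+0+0 mod 2 = 0
  s[2] = (000111100001111)·(101010000011100) mod 2 = 0+0+0+0+1+0+0+0+0+0+0+1+1+0+0 mod 2 = 1
  s[3] = (000000011111111)·(101010000011100) mod 2 = 0+0+0+0+0+0+0+0+0+0+1+1+1+0+0 mod 2 = 1
Syndrome = 1011
Non-zero syndrome: error at position 13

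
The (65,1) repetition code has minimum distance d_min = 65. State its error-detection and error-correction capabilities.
Detection only: up to d_min − 1 = 64 errors.
Correction: up to ⌊(d_min − 1)/2⌋ = ⌊64/2⌋ = 32 errors.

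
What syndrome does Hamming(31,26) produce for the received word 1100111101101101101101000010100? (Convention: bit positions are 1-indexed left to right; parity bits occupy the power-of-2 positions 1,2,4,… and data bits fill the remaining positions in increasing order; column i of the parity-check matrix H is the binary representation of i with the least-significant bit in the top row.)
Syndrome s = H · r^T (mod 2), r = 1100111101101101101101000010100:
  s[0] = (1010101010101010101010101010101)·(1100111101101101101101000010100) mod 2 = 1+0+0+0+1+0+1+0+0+0+1+0+1+0+0+0+1+0+1+0+0+0+0+0+0+0+1+0+1+0+0 mod 2 = 1
  s[1] = (0110011001100110011001100110011)·(1100111101101101101101000010100) mod 2 = 0+1+0+0+0+1+1+0+0+1+1+0+0+1+0+0+0+0+1+0+0+1+0+0+0+0+1+0+0+0+0 mod 2 = 1
  s[2] = (0001111000011110000111100001111)·(1100111101101101101101000010100) mod 2 = 0+0+0+0+1+1+1+0+0+0+0+0+1+1+0+0+0+0+0+1+0+1+0+0+0+0+0+0+1+0+0 mod 2 = 0
  s[3] = (0000000111111110000000011111111)·(1100111101101101101101000010100) mod 2 = 0+0+0+0+0+0+0+1+0+1+1+0+1+1+0+0+0+0+0+0+0+0+0+0+0+0+1+0+1+0+0 mod 2 = 1
  s[4] = (0000000000000001111111111111111)·(1100111101101101101101000010100) mod 2 = 0+0+0+0+0+0+0+0+0+0+0+0+0+0+0+1+1+0+1+1+0+1+0+0+0+0+1+0+1+0+0 mod 2 = 1
Syndrome = 11011
Non-zero syndrome: error at position 27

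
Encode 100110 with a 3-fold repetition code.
Repeat each bit 3× and concatenate:
1→111  0→000  0→000  1→111  1→111  0→000
Codeword = 111000000111111000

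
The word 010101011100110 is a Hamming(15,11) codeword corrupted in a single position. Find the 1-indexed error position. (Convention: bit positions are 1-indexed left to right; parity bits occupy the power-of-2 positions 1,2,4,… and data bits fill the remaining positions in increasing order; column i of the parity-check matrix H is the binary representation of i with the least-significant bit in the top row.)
Syndrome s = H · r^T (mod 2), r = 010101011100110:
  s[0] = (101010101010101)·(010101011100110) mod 2 = 0+0+0+0+0+0+0+0+1+0+0+0+1+0+0 mod 2 = 0
  s[1] = (011001100110011)·(010101011100110) mod 2 = 0+1+0+0+0+1+0+0+0+1+0+0+0+1+0 mod 2 = 0
  s[2] = (000111100001111)·(010101011100110) mod 2 = 0+0+0+1+0+1+0+0+0+0+0+0+1+1+0 mod 2 = 0
  s[3] = (000000011111111)·(010101011100110) mod 2 = 0+0+0+0+0+0+0+1+1+1+0+0+1+1+0 mod 2 = 1
Syndrome = 0001
Column i of H is the binary representation of i, so the syndrome is the binary index of the flipped bit.
Read s = 0001 with s[0] as LSB: 0·2^0 + 0·2^1 + 0·2^2 + 1·2^3 = 8.
Error is at bit position 8.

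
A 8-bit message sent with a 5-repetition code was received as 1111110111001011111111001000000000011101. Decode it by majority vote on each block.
Split into 5-bit blocks and majority-vote each:
  block 1 = 11111: 5 ones, 0 zeros → 1
  block 2 = 10111: 4 ones, 1 zeros → 1
  block 3 = 00101: 2 ones, 3 zeros → 0
  block 4 = 11111: 5 ones, 0 zeros → 1
  block 5 = 11001: 3 ones, 2 zeros → 1
  block 6 = 00000: 0 ones, 5 zeros → 0
  block 7 = 00000: 0 ones, 5 zeros → 0
  block 8 = 11101: 4 ones, 1 zeros → 1
Decoded = 11011001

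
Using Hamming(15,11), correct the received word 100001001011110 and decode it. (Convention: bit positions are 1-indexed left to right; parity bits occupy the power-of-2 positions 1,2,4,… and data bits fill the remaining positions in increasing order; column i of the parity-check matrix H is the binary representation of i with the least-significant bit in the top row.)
Syndrome s = H · r^T (mod 2), r = 100001001011110:
  s[0] = (101010101010101)·(100001001011110) mod 2 = 1+0+0+0+0+0+0+0+1+0+1+0+1+0+0 mod 2 = 0
  s[1] = (011001100110011)·(100001001011110) mod 2 = 0+0+0+0+0+1+0+0+0+0+1+0+0+1+0 mod 2 = 1
  s[2] = (000111100001111)·(100001001011110) mod 2 = 0+0+0+0+0+1+0+0+0+0+0+1+1+1+0 mod 2 = 0
  s[3] = (000000011111111)·(100001001011110) mod 2 = 0+0+0+0+0+0+0+0+1+0+1+1+1+1+0 mod 2 = 1
Syndrome = 0101
Column 10 of H equals this syndrome → error at bit 10 (1-indexed).
Flip bit 10: 100001001011110 → 100001001111110
Extract data bits at positions {3,5,6,7,9,10,11,12,13,14,15}: 00101111110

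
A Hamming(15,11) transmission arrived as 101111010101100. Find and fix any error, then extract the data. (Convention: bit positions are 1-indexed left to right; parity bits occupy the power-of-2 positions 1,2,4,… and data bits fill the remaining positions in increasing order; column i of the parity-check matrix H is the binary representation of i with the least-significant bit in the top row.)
Syndrome s = H · r^T (mod 2), r = 101111010101100:
  s[0] = (101010101010101)·(101111010101100) mod 2 = 1+0+1+0+1+0+0+0+0+0+0+0+1+0+0 mod 2 = 0
  s[1] = (011001100110011)·(101111010101100) mod 2 = 0+0+1+0+0+1+0+0+0+1+0+0+0+0+0 mod 2 = 1
  s[2] = (000111100001111)·(101111010101100) mod 2 = 0+0+0+1+1+1+0+0+0+0+0+1+1+0+0 mod 2 = 1
  s[3] = (000000011111111)·(101111010101100) mod 2 = 0+0+0+0+0+0+0+1+0+1+0+1+1+0+0 mod 2 = 0
Syndrome = 0110
Column 6 of H equals this syndrome → error at bit 6 (1-indexed).
Flip bit 6: 101111010101100 → 101110010101100
Extract data bits at positions {3,5,6,7,9,10,11,12,13,14,15}: 11000101100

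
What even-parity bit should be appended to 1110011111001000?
Sum of data bits: 1+1+1+0+0+1+1+1+1+1+0+0+1+0+0+0 = 9.
9 mod 2 = 1, so parity bit = 1.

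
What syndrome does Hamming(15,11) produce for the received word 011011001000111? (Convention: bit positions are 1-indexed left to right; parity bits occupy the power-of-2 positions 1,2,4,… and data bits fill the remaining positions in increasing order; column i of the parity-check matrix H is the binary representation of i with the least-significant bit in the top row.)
Syndrome s = H · r^T (mod 2), r = 011011001000111:
  s[0] = (101010101010101)·(011011001000111) mod 2 = 0+0+1+0+1+0+0+0+1+0+0+0+1+0+1 mod 2 = 1
  s[1] = (011001100110011)·(011011001000111) mod 2 = 0+1+1+0+0+1+0+0+0+0+0+0+0+1+1 mod 2 = 1
  s[2] = (000111100001111)·(011011001000111) mod 2 = 0+0+0+0+1+1+0+0+0+0+0+0+1+1+1 mod 2 = 1
  s[3] = (000000011111111)·(011011001000111) mod 2 = 0+0+0+0+0+0+0+0+1+0+0+0+1+1+1 mod 2 = 0
Syndrome = 1110
Non-zero syndrome: error at position 7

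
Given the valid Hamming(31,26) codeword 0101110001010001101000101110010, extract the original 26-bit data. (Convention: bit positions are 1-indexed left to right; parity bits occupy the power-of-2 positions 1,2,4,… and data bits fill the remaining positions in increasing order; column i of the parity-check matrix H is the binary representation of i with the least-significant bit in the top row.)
Parity bits occupy power-of-2 positions; data bits are at positions {3,5,6,7,9,10,11,12,13,14,15,17,18,19,20,21,22,23,24,25,26,27,28,29,30,31} (1-indexed).
Extract: c[3]=0 c[5]=1 c[6]=1 c[7]=0 c[9]=0 c[10]=1 c[11]=0 c[12]=1 c[13]=0 c[14]=0 c[15]=0 c[17]=1 c[18]=0 c[19]=1 c[20]=0 c[21]=0 c[22]=0 c[23]=1 c[24]=0 c[25]=1 c[26]=1 c[27]=1 c[28]=0 c[29]=0 c[30]=1 c[31]=0
Data = 01100101000101000101110010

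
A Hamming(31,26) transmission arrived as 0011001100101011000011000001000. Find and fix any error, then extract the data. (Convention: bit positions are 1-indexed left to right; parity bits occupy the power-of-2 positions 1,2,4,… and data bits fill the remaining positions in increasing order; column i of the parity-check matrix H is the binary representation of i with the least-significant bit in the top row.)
Syndrome s = H · r^T (mod 2), r = 0011001100101011000011000001000:
  s[0] = (1010101010101010101010101010101)·(0011001100101011000011000001000) mod 2 = 0+0+1+0+0+0+1+0+0+0+1+0+1+0+1+0+0+0+0+0+1+0+0+0+0+0+0+0+0+0+0 mod 2 = 0
  s[1] = (0110011001100110011001100110011)·(0011001100101011000011000001000) mod 2 = 0+0+1+0+0+0+1+0+0+0+1+0+0+0+1+0+0+0+0+0+0+1+0+0+0+0+0+0+0+0+0 mod 2 = 1
  s[2] = (0001111000011110000111100001111)·(0011001100101011000011000001000) mod 2 = 0+0+0+1+0+0+1+0+0+0+0+0+1+0+1+0+0+0+0+0+1+1+0+0+0+0+0+1+0+0+0 mod 2 = 1
  s[3] = (0000000111111110000000011111111)·(0011001100101011000011000001000) mod 2 = 0+0+0+0+0+0+0+1+0+0+1+0+1+0+1+0+0+0+0+0+0+0+0+0+0+0+0+1+0+0+0 mod 2 = 1
  s[4] = (0000000000000001111111111111111)·(0011001100101011000011000001000) mod 2 = 0+0+0+0+0+0+0+0+0+0+0+0+0+0+0+1+0+0+0+0+1+1+0+0+0+0+0+1+0+0+0 mod 2 = 0
Syndrome = 01110
Column 14 of H equals this syndrome → error at bit 14 (1-indexed).
Flip bit 14: 0011001100101011000011000001000 → 0011001100101111000011000001000
Extract data bits at positions {3,5,6,7,9,10,11,12,13,14,15,17,18,19,20,21,22,23,24,25,26,27,28,29,30,31}: 10010010111000011000001000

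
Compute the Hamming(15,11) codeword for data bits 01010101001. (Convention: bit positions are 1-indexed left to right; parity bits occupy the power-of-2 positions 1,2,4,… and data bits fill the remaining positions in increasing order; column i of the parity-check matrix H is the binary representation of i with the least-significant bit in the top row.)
Codeword c = d · G (mod 2), d = 01010101001:
  c[0] = d·G[:,0] = (01010101001)·(11011010101) mod 2 = 0+1+0+1+0+0+0+0+0+0+1 mod 2 = 1
  c[1] = d·G[:,1] = (01010101001)·(10110110011) mod 2 = 0+0+0+1+0+1+0+0+0+0+1 mod 2 = 1
  c[2] = d·G[:,2] = (01010101001)·(10000000000) mod 2 = 0+0+0+0+0+0+0+0+0+0+0 mod 2 = 0
  c[3] = d·G[:,3] = (01010101001)·(01110001111) mod 2 = 0+1+0+1+0+0+0+1+0+0+1 mod 2 = 0
  c[4] = d·G[:,4] = (01010101001)·(01000000000) mod 2 = 0+1+0+0+0+0+0+0+0+0+0 mod 2 = 1
  c[5] = d·G[:,5] = (01010101001)·(00100000000) mod 2 = 0+0+0+0+0+0+0+0+0+0+0 mod 2 = 0
  c[6] = d·G[:,6] = (01010101001)·(00010000000) mod 2 = 0+0+0+1+0+0+0+0+0+0+0 mod 2 = 1
  c[7] = d·G[:,7] = (01010101001)·(00001111111) mod 2 = 0+0+0+0+0+1+0+1+0+0+1 mod 2 = 1
  c[8] = d·G[:,8] = (01010101001)·(00001000000) mod 2 = 0+0+0+0+0+0+0+0+0+0+0 mod 2 = 0
  c[9] = d·G[:,9] = (01010101001)·(00000100000) mod 2 = 0+0+0+0+0+1+0+0+0+0+0 mod 2 = 1
  c[10] = d·G[:,10] = (01010101001)·(00000010000) mod 2 = 0+0+0+0+0+0+0+0+0+0+0 mod 2 = 0
  c[11] = d·G[:,11] = (01010101001)·(00000001000) mod 2 = 0+0+0+0+0+0+0+1+0+0+0 mod 2 = 1
  c[12] = d·G[:,12] = (01010101001)·(00000000100) mod 2 = 0+0+0+0+0+0+0+0+0+0+0 mod 2 = 0
  c[13] = d·G[:,13] = (01010101001)·(00000000010) mod 2 = 0+0+0+0+0+0+0+0+0+0+0 mod 2 = 0
  c[14] = d·G[:,14] = (01010101001)·(00000000001) mod 2 = 0+0+0+0+0+0+0+0+0+0+1 mod 2 = 1
Codeword = 110010110101001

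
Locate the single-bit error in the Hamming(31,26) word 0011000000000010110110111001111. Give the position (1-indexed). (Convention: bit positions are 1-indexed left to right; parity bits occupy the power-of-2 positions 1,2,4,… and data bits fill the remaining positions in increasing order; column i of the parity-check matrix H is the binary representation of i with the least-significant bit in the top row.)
Syndrome s = H · r^T (mod 2), r = 0011000000000010110110111001111:
  s[0] = (1010101010101010101010101010101)·(0011000000000010110110111001111) mod 2 = 0+0+1+0+0+0+0+0+0+0+0+0+0+0+1+0+1+0+0+0+1+0+1+0+1+0+0+0+1+0+1 mod 2 = 0
  s[1] = (0110011001100110011001100110011)·(0011000000000010110110111001111) mod 2 = 0+0+1+0+0+0+0+0+0+0+0+0+0+0+1+0+0+1+0+0+0+0+1+0+0+0+0+0+0+1+1 mod 2 = 0
  s[2] = (0001111000011110000111100001111)·(0011000000000010110110111001111) mod 2 = 0+0+0+1+0+0+0+0+0+0+0+0+0+0+1+0+0+0+0+1+1+0+1+0+0+0+0+1+1+1+1 mod 2 = 1
  s[3] = (0000000111111110000000011111111)·(0011000000000010110110111001111) mod 2 = 0+0+0+0+0+0+0+0+0+0+0+0+0+0+1+0+0+0+0+0+0+0+0+1+1+0+0+1+1+1+1 mod 2 = 1
  s[4] = (0000000000000001111111111111111)·(0011000000000010110110111001111) mod 2 = 0+0+0+0+0+0+0+0+0+0+0+0+0+0+0+0+1+1+0+1+1+0+1+1+1+0+0+1+1+1+1 mod 2 = 1
Syndrome = 00111
Column i of H is the binary representation of i, so the syndrome is the binary index of the flipped bit.
Read s = 00111 with s[0] as LSB: 0·2^0 + 0·2^1 + 1·2^2 + 1·2^3 + 1·2^4 = 28.
Error is at bit position 28.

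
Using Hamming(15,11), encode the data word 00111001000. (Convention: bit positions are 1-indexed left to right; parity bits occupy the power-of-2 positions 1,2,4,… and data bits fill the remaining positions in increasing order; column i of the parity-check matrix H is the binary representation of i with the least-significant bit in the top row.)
Codeword c = d · G (mod 2), d = 00111001000:
  c[0] = d·G[:,0] = (00111001000)·(11011010101) mod 2 = 0+0+0+1+1+0+0+0+0+0+0 mod 2 = 0
  c[1] = d·G[:,1] = (00111001000)·(10110110011) mod 2 = 0+0+1+1+0+0+0+0+0+0+0 mod 2 = 0
  c[2] = d·G[:,2] = (00111001000)·(10000000000) mod 2 = 0+0+0+0+0+0+0+0+0+0+0 mod 2 = 0
  c[3] = d·G[:,3] = (00111001000)·(01110001111) mod 2 = 0+0+1+1+0+0+0+1+0+0+0 mod 2 = 1
  c[4] = d·G[:,4] = (00111001000)·(01000000000) mod 2 = 0+0+0+0+0+0+0+0+0+0+0 mod 2 = 0
  c[5] = d·G[:,5] = (00111001000)·(00100000000) mod 2 = 0+0+1+0+0+0+0+0+0+0+0 mod 2 = 1
  c[6] = d·G[:,6] = (00111001000)·(00010000000) mod 2 = 0+0+0+1+0+0+0+0+0+0+0 mod 2 = 1
  c[7] = d·G[:,7] = (00111001000)·(00001111111) mod 2 = 0+0+0+0+1+0+0+1+0+0+0 mod 2 = 0
  c[8] = d·G[:,8] = (00111001000)·(00001000000) mod 2 = 0+0+0+0+1+0+0+0+0+0+0 mod 2 = 1
  c[9] = d·G[:,9] = (00111001000)·(00000100000) mod 2 = 0+0+0+0+0+0+0+0+0+0+0 mod 2 = 0
  c[10] = d·G[:,10] = (00111001000)·(00000010000) mod 2 = 0+0+0+0+0+0+0+0+0+0+0 mod 2 = 0
  c[11] = d·G[:,11] = (00111001000)·(00000001000) mod 2 = 0+0+0+0+0+0+0+1+0+0+0 mod 2 = 1
  c[12] = d·G[:,12] = (00111001000)·(00000000100) mod 2 = 0+0+0+0+0+0+0+0+0+0+0 mod 2 = 0
  c[13] = d·G[:,13] = (00111001000)·(00000000010) mod 2 = 0+0+0+0+0+0+0+0+0+0+0 mod 2 = 0
  c[14] = d·G[:,14] = (00111001000)·(00000000001) mod 2 = 0+0+0+0+0+0+0+0+0+0+0 mod 2 = 0
Codeword = 000101101001000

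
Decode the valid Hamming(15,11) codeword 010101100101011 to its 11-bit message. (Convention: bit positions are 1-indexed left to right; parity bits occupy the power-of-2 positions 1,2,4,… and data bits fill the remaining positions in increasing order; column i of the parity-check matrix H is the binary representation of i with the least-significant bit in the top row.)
Parity bits occupy power-of-2 positions; data bits are at positions {3,5,6,7,9,10,11,12,13,14,15} (1-indexed).
Extract: c[3]=0 c[5]=0 c[6]=1 c[7]=1 c[9]=0 c[10]=1 c[11]=0 c[12]=1 c[13]=0 c[14]=1 c[15]=1
Data = 00110101011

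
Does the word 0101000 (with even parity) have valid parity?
Sum of all bits: 0+1+0+1+0+0+0 = 2; 2 mod 2 = 0. Result is 0 → valid parity.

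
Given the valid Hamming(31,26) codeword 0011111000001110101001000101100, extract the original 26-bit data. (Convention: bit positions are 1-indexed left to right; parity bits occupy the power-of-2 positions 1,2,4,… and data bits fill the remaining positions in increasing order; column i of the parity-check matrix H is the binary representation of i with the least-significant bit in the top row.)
Parity bits occupy power-of-2 positions; data bits are at positions {3,5,6,7,9,10,11,12,13,14,15,17,18,19,20,21,22,23,24,25,26,27,28,29,30,31} (1-indexed).
Extract: c[3]=1 c[5]=1 c[6]=1 c[7]=1 c[9]=0 c[10]=0 c[11]=0 c[12]=0 c[13]=1 c[14]=1 c[15]=1 c[17]=1 c[18]=0 c[19]=1 c[20]=0 c[21]=0 c[22]=1 c[23]=0 c[24]=0 c[25]=0 c[26]=1 c[27]=0 c[28]=1 c[29]=1 c[30]=0 c[31]=0
Data = 11110000111101001000101100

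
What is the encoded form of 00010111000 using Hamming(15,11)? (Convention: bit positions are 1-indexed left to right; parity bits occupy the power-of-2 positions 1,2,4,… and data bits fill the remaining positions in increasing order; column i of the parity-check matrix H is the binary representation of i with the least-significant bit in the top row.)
Codeword c = d · G (mod 2), d = 00010111000:
  c[0] = d·G[:,0] = (00010111000)·(11011010101) mod 2 = 0+0+0+1+0+0+1+0+0+0+0 mod 2 = 0
  c[1] = d·G[:,1] = (00010111000)·(10110110011) mod 2 = 0+0+0+1+0+1+1+0+0+0+0 mod 2 = 1
  c[2] = d·G[:,2] = (00010111000)·(10000000000) mod 2 = 0+0+0+0+0+0+0+0+0+0+0 mod 2 = 0
  c[3] = d·G[:,3] = (00010111000)·(01110001111) mod 2 = 0+0+0+1+0+0+0+1+0+0+0 mod 2 = 0
  c[4] = d·G[:,4] = (00010111000)·(01000000000) mod 2 = 0+0+0+0+0+0+0+0+0+0+0 mod 2 = 0
  c[5] = d·G[:,5] = (00010111000)·(00100000000) mod 2 = 0+0+0+0+0+0+0+0+0+0+0 mod 2 = 0
  c[6] = d·G[:,6] = (00010111000)·(00010000000) mod 2 = 0+0+0+1+0+0+0+0+0+0+0 mod 2 = 1
  c[7] = d·G[:,7] = (00010111000)·(00001111111) mod 2 = 0+0+0+0+0+1+1+1+0+0+0 mod 2 = 1
  c[8] = d·G[:,8] = (00010111000)·(00001000000) mod 2 = 0+0+0+0+0+0+0+0+0+0+0 mod 2 = 0
  c[9] = d·G[:,9] = (00010111000)·(00000100000) mod 2 = 0+0+0+0+0+1+0+0+0+0+0 mod 2 = 1
  c[10] = d·G[:,10] = (00010111000)·(00000010000) mod 2 = 0+0+0+0+0+0+1+0+0+0+0 mod 2 = 1
  c[11] = d·G[:,11] = (00010111000)·(00000001000) mod 2 = 0+0+0+0+0+0+0+1+0+0+0 mod 2 = 1
  c[12] = d·G[:,12] = (00010111000)·(00000000100) mod 2 = 0+0+0+0+0+0+0+0+0+0+0 mod 2 = 0
  c[13] = d·G[:,13] = (00010111000)·(00000000010) mod 2 = 0+0+0+0+0+0+0+0+0+0+0 mod 2 = 0
  c[14] = d·G[:,14] = (00010111000)·(00000000001) mod 2 = 0+0+0+0+0+0+0+0+0+0+0 mod 2 = 0
Codeword = 010000110111000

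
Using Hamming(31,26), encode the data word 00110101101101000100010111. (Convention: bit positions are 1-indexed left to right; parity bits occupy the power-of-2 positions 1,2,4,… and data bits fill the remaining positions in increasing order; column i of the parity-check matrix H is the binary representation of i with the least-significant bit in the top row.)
Codeword c = d · G (mod 2), d = 00110101101101000100010111:
  c[0] = d·G[:,0] = (00110101101101000100010111)·(11011010101101010101010101) mod 2 = 0+0+0+1+0+0+0+0+1+0+1+1+0+1+0+0+0+1+0+0+0+1+0+1+0+1 mod 2 = 1
  c[1] = d·G[:,1] = (00110101101101000100010111)·(10110110011011001100110011) mod 2 = 0+0+1+1+0+1+0+0+0+0+1+0+0+1+0+0+0+1+0+0+0+1+0+0+1+1 mod 2 = 1
  c[2] = d·G[:,2] = (00110101101101000100010111)·(10000000000000000000000000) mod 2 = 0+0+0+0+0+0+0+0+0+0+0+0+0+0+0+0+0+0+0+0+0+0+0+0+0+0 mod 2 = 0
  c[3] = d·G[:,3] = (00110101101101000100010111)·(01110001111000111100001111) mod 2 = 0+0+1+1+0+0+0+1+1+0+1+0+0+0+0+0+0+1+0+0+0+0+0+1+1+1 mod 2 = 1
  c[4] = d·G[:,4] = (00110101101101000100010111)·(01000000000000000000000000) mod 2 = 0+0+0+0+0+0+0+0+0+0+0+0+0+0+0+0+0+0+0+0+0+0+0+0+0+0 mod 2 = 0
  c[5] = d·G[:,5] = (00110101101101000100010111)·(00100000000000000000000000) mod 2 = 0+0+1+0+0+0+0+0+0+0+0+0+0+0+0+0+0+0+0+0+0+0+0+0+0+0 mod 2 = 1
  c[6] = d·G[:,6] = (00110101101101000100010111)·(00010000000000000000000000) mod 2 = 0+0+0+1+0+0+0+0+0+0+0+0+0+0+0+0+0+0+0+0+0+0+0+0+0+0 mod 2 = 1
  c[7] = d·G[:,7] = (00110101101101000100010111)·(00001111111000000011111111) mod 2 = 0+0+0+0+0+1+0+1+1+0+1+0+0+0+0+0+0+0+0+0+0+1+0+1+1+1 mod 2 = 0
  c[8] = d·G[:,8] = (00110101101101000100010111)·(00001000000000000000000000) mod 2 = 0+0+0+0+0+0+0+0+0+0+0+0+0+0+0+0+0+0+0+0+0+0+0+0+0+0 mod 2 = 0
  c[9] = d·G[:,9] = (00110101101101000100010111)·(00000100000000000000000000) mod 2 = 0+0+0+0+0+1+0+0+0+0+0+0+0+0+0+0+0+0+0+0+0+0+0+0+0+0 mod 2 = 1
  c[10] = d·G[:,10] = (00110101101101000100010111)·(00000010000000000000000000) mod 2 = 0+0+0+0+0+0+0+0+0+0+0+0+0+0+0+0+0+0+0+0+0+0+0+0+0+0 mod 2 = 0
  c[11] = d·G[:,11] = (00110101101101000100010111)·(00000001000000000000000000) mod 2 = 0+0+0+0+0+0+0+1+0+0+0+0+0+0+0+0+0+0+0+0+0+0+0+0+0+0 mod 2 = 1
  c[12] = d·G[:,12] = (00110101101101000100010111)·(00000000100000000000000000) mod 2 = 0+0+0+0+0+0+0+0+1+0+0+0+0+0+0+0+0+0+0+0+0+0+0+0+0+0 mod 2 = 1
  c[13] = d·G[:,13] = (00110101101101000100010111)·(00000000010000000000000000) mod 2 = 0+0+0+0+0+0+0+0+0+0+0+0+0+0+0+0+0+0+0+0+0+0+0+0+0+0 mod 2 = 0
  c[14] = d·G[:,14] = (00110101101101000100010111)·(00000000001000000000000000) mod 2 = 0+0+0+0+0+0+0+0+0+0+1+0+0+0+0+0+0+0+0+0+0+0+0+0+0+0 mod 2 = 1
  c[15] = d·G[:,15] = (00110101101101000100010111)·(00000000000111111111111111) mod 2 = 0+0+0+0+0+0+0+0+0+0+0+1+0+1+0+0+0+1+0+0+0+1+0+1+1+1 mod 2 = 1
  c[16] = d·G[:,16] = (00110101101101000100010111)·(00000000000100000000000000) mod 2 = 0+0+0+0+0+0+0+0+0+0+0+1+0+0+0+0+0+0+0+0+0+0+0+0+0+0 mod 2 = 1
  c[17] = d·G[:,17] = (00110101101101000100010111)·(00000000000010000000000000) mod 2 = 0+0+0+0+0+0+0+0+0+0+0+0+0+0+0+0+0+0+0+0+0+0+0+0+0+0 mod 2 = 0
  c[18] = d·G[:,18] = (00110101101101000100010111)·(00000000000001000000000000) mod 2 = 0+0+0+0+0+0+0+0+0+0+0+0+0+1+0+0+0+0+0+0+0+0+0+0+0+0 mod 2 = 1
  c[19] = d·G[:,19] = (00110101101101000100010111)·(00000000000000100000000000) mod 2 = 0+0+0+0+0+0+0+0+0+0+0+0+0+0+0+0+0+0+0+0+0+0+0+0+0+0 mod 2 = 0
  c[20] = d·G[:,20] = (00110101101101000100010111)·(00000000000000010000000000) mod 2 = 0+0+0+0+0+0+0+0+0+0+0+0+0+0+0+0+0+0+0+0+0+0+0+0+0+0 mod 2 = 0
  c[21] = d·G[:,21] = (00110101101101000100010111)·(00000000000000001000000000) mod 2 = 0+0+0+0+0+0+0+0+0+0+0+0+0+0+0+0+0+0+0+0+0+0+0+0+0+0 mod 2 = 0
  c[22] = d·G[:,22] = (00110101101101000100010111)·(00000000000000000100000000) mod 2 = 0+0+0+0+0+0+0+0+0+0+0+0+0+0+0+0+0+1+0+0+0+0+0+0+0+0 mod 2 = 1
  c[23] = d·G[:,23] = (00110101101101000100010111)·(00000000000000000010000000) mod 2 = 0+0+0+0+0+0+0+0+0+0+0+0+0+0+0+0+0+0+0+0+0+0+0+0+0+0 mod 2 = 0
  c[24] = d·G[:,24] = (00110101101101000100010111)·(00000000000000000001000000) mod 2 = 0+0+0+0+0+0+0+0+0+0+0+0+0+0+0+0+0+0+0+0+0+0+0+0+0+0 mod 2 = 0
  c[25] = d·G[:,25] = (00110101101101000100010111)·(00000000000000000000100000) mod 2 = 0+0+0+0+0+0+0+0+0+0+0+0+0+0+0+0+0+0+0+0+0+0+0+0+0+0 mod 2 = 0
  c[26] = d·G[:,26] = (00110101101101000100010111)·(00000000000000000000010000) mod 2 = 0+0+0+0+0+0+0+0+0+0+0+0+0+0+0+0+0+0+0+0+0+1+0+0+0+0 mod 2 = 1
  c[27] = d·G[:,27] = (00110101101101000100010111)·(00000000000000000000001000) mod 2 = 0+0+0+0+0+0+0+0+0+0+0+0+0+0+0+0+0+0+0+0+0+0+0+0+0+0 mod 2 = 0
  c[28] = d·G[:,28] = (00110101101101000100010111)·(00000000000000000000000100) mod 2 = 0+0+0+0+0+0+0+0+0+0+0+0+0+0+0+0+0+0+0+0+0+0+0+1+0+0 mod 2 = 1
  c[29] = d·G[:,29] = (00110101101101000100010111)·(00000000000000000000000010) mod 2 = 0+0+0+0+0+0+0+0+0+0+0+0+0+0+0+0+0+0+0+0+0+0+0+0+1+0 mod 2 = 1
  c[30] = d·G[:,30] = (00110101101101000100010111)·(00000000000000000000000001) mod 2 = 0+0+0+0+0+0+0+0+0+0+0+0+0+0+0+0+0+0+0+0+0+0+0+0+0+1 mod 2 = 1
Codeword = 1101011001011011101000100010111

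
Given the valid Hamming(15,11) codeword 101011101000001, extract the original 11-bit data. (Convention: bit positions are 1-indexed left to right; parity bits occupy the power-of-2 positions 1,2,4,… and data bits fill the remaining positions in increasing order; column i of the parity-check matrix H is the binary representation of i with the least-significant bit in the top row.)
Parity bits occupy power-of-2 positions; data bits are at positions {3,5,6,7,9,10,11,12,13,14,15} (1-indexed).
Extract: c[3]=1 c[5]=1 c[6]=1 c[7]=1 c[9]=1 c[10]=0 c[11]=0 c[12]=0 c[13]=0 c[14]=0 c[15]=1
Data = 11111000001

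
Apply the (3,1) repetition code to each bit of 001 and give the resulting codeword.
Repeat each bit 3× and concatenate:
0→000  0→000  1→111
Codeword = 000000111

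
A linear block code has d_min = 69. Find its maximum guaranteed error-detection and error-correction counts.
(a) Detection requires d_min ≥ e+1, so e ≤ d_min − 1 = 68.
(b) Correction requires d_min ≥ 2t+1, so t ≤ ⌊(d_min − 1)/2⌋ = ⌊68/2⌋ = 34.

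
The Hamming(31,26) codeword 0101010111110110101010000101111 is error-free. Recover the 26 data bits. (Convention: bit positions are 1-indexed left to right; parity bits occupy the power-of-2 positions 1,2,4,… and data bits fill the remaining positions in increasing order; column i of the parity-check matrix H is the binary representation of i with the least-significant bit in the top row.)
Parity bits occupy power-of-2 positions; data bits are at positions {3,5,6,7,9,10,11,12,13,14,15,17,18,19,20,21,22,23,24,25,26,27,28,29,30,31} (1-indexed).
Extract: c[3]=0 c[5]=0 c[6]=1 c[7]=0 c[9]=1 c[10]=1 c[11]=1 c[12]=1 c[13]=0 c[14]=1 c[15]=1 c[17]=1 c[18]=0 c[19]=1 c[20]=0 c[21]=1 c[22]=0 c[23]=0 c[24]=0 c[25]=0 c[26]=1 c[27]=0 c[28]=1 c[29]=1 c[30]=1 c[31]=1
Data = 00101111011101010000101111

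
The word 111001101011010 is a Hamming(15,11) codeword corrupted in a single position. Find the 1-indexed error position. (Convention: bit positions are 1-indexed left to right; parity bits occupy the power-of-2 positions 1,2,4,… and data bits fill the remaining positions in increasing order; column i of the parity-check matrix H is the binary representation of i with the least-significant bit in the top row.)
Syndrome s = H · r^T (mod 2), r = 111001101011010:
  s[0] = (101010101010101)·(111001101011010) mod 2 = 1+0+1+0+0+0+1+0+1+0+1+0+0+0+0 mod 2 = 1
  s[1] = (011001100110011)·(111001101011010) mod 2 = 0+1+1+0+0+1+1+0+0+0+1+0+0+1+0 mod 2 = 0
  s[2] = (000111100001111)·(111001101011010) mod 2 = 0+0+0+0+0+1+1+0+0+0+0+1+0+1+0 mod 2 = 0
  s[3] = (000000011111111)·(111001101011010) mod 2 = 0+0+0+0+0+0+0+0+1+0+1+1+0+1+0 mod 2 = 0
Syndrome = 1000
Column i of H is the binary representation of i, so the syndrome is the binary index of the flipped bit.
Read s = 1000 with s[0] as LSB: 1·2^0 + 0·2^1 + 0·2^2 + 0·2^3 = 1.
Error is at bit position 1.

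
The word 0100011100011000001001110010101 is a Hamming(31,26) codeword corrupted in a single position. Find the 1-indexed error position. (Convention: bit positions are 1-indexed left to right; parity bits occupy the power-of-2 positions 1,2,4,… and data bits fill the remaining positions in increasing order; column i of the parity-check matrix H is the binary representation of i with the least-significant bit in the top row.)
Syndrome s = H · r^T (mod 2), r = 0100011100011000001001110010101:
  s[0] = (1010101010101010101010101010101)·(0100011100011000001001110010101) mod 2 = 0+0+0+0+0+0+1+0+0+0+0+0+1+0+0+0+0+0+1+0+0+0+1+0+0+0+1+0+1+0+1 mod 2 = 1
  s[1] = (0110011001100110011001100110011)·(0100011100011000001001110010101) mod 2 = 0+1+0+0+0+1+1+0+0+0+0+0+0+0+0+0+0+0+1+0+0+1+1+0+0+0+1+0+0+0+1 mod 2 = 0
  s[2] = (0001111000011110000111100001111)·(0100011100011000001001110010101) mod 2 = 0+0+0+0+0+1+1+0+0+0+0+1+1+0+0+0+0+0+0+0+0+1+1+0+0+0+0+0+1+0+1 mod 2 = 0
  s[3] = (0000000111111110000000011111111)·(0100011100011000001001110010101) mod 2 = 0+0+0+0+0+0+0+1+0+0+0+1+1+0+0+0+0+0+0+0+0+0+0+1+0+0+1+0+1+0+1 mod 2 = 1
  s[4] = (0000000000000001111111111111111)·(0100011100011000001001110010101) mod 2 = 0+0+0+0+0+0+0+0+0+0+0+0+0+0+0+0+0+0+1+0+0+1+1+1+0+0+1+0+1+0+1 mod 2 = 1
Syndrome = 10011
Column i of H is the binary representation of i, so the syndrome is the binary index of the flipped bit.
Read s = 10011 with s[0] as LSB: 1·2^0 + 0·2^1 + 0·2^2 + 1·2^3 + 1·2^4 = 25.
Error is at bit position 25.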